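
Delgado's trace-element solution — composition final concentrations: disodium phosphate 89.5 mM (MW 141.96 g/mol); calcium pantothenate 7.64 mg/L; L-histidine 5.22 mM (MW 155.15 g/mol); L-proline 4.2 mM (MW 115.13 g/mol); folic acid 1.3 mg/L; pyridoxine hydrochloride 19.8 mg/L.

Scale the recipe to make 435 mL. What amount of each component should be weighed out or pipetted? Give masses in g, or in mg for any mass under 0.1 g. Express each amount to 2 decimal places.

disodium phosphate 5.53 g; calcium pantothenate 3.32 mg; L-histidine 0.35 g; L-proline 0.21 g; folic acid 0.57 mg; pyridoxine hydrochloride 8.61 mg

Target volume = 435 mL = 0.435 L.
disodium phosphate: 89.5 mmol/L × 141.96 g/mol × 0.435 L ÷ 1000 = 5.53 g
calcium pantothenate: 7.64 mg/L × 0.435 L = 3.32 mg
L-histidine: 5.22 mmol/L × 155.15 g/mol × 0.435 L ÷ 1000 = 0.35 g
L-proline: 4.2 mmol/L × 115.13 g/mol × 0.435 L ÷ 1000 = 0.21 g
folic acid: 1.3 mg/L × 0.435 L = 0.57 mg
pyridoxine hydrochloride: 19.8 mg/L × 0.435 L = 8.61 mg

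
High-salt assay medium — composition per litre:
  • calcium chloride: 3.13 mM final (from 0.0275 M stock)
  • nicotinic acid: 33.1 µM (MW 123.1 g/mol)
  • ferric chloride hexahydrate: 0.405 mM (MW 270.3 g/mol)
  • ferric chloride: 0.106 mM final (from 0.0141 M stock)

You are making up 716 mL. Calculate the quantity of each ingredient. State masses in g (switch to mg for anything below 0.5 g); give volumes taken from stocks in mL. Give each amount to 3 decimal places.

calcium chloride 81.494 mL; nicotinic acid 2.917 mg; ferric chloride hexahydrate 78.382 mg; ferric chloride 5.383 mL

Scale factor relative to 1 L: 0.716.
calcium chloride: dilute stock: 3.13 mM × 716 mL ÷ 27.5 mM = 81.494 mL
nicotinic acid: 33.1 µmol/L × 123.1 g/mol × 0.716 L ÷ 1000 = 2.917 mg
ferric chloride hexahydrate: 0.405 mmol/L × 270.3 mg/mmol × 0.716 L = 78.382 mg
ferric chloride: dilute stock: 0.106 mM × 716 mL ÷ 14.1 mM = 5.383 mL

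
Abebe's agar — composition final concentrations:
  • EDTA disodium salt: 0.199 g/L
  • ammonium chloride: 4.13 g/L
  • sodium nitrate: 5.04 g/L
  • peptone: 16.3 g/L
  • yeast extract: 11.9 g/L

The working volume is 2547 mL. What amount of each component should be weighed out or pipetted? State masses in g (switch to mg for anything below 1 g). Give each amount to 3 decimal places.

EDTA disodium salt 506.853 mg; ammonium chloride 10.519 g; sodium nitrate 12.837 g; peptone 41.516 g; yeast extract 30.309 g

Target volume = 2547 mL = 2.547 L.
EDTA disodium salt: 0.199 g/L × 2.547 L = 0.506853 g = 506.853 mg
ammonium chloride: 4.13 g/L × 2.547 L = 10.519 g
sodium nitrate: 5.04 g/L × 2.547 L = 12.837 g
peptone: 16.3 g/L × 2.547 L = 41.516 g
yeast extract: 11.9 g/L × 2.547 L = 30.309 g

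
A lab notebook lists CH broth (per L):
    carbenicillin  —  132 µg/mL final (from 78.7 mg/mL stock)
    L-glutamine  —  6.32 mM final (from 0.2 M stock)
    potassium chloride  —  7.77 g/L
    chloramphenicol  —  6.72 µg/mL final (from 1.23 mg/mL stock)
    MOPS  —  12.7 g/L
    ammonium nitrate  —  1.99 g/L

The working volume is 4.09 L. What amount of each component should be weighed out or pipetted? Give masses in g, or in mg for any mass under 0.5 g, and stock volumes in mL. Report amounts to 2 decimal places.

carbenicillin 6.86 mL; L-glutamine 129.24 mL; potassium chloride 31.78 g; chloramphenicol 22.35 mL; MOPS 51.94 g; ammonium nitrate 8.14 g

Scale factor relative to 1 L: 4.09.
carbenicillin: C1V1 = C2V2 → 132 µg/mL × 4090 mL ÷ 78700 µg/mL = 6.86 mL
L-glutamine: V = C2·V2/C1 = 6.32 mM × 4090 mL ÷ 200 mM = 129.24 mL
potassium chloride: 7.77 g/L × 4.09 L = 31.78 g
chloramphenicol: C1V1 = C2V2 → 6.72 µg/mL × 4090 mL ÷ 1230 µg/mL = 22.35 mL
MOPS: 12.7 g/L × 4.09 L = 51.94 g
ammonium nitrate: 1.99 g/L × 4.09 L = 8.14 g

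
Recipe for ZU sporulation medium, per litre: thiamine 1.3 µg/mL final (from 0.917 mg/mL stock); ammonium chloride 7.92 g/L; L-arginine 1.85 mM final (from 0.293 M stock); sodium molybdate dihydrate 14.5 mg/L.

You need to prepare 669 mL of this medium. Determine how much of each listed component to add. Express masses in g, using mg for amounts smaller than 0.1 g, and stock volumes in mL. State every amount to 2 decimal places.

Target volume = 669 mL = 0.669 L.
thiamine: V = C2·V2/C1 = 1.3 µg/mL × 669 mL ÷ 917 µg/mL = 0.95 mL
ammonium chloride: 7.92 g/L × 0.669 L = 5.30 g
L-arginine: C1V1 = C2V2 → 1.85 mM × 669 mL ÷ 293 mM = 4.22 mL
sodium molybdate dihydrate: 14.5 mg/L × 0.669 L = 9.70 mg

thiamine 0.95 mL; ammonium chloride 5.30 g; L-arginine 4.22 mL; sodium molybdate dihydrate 9.70 mg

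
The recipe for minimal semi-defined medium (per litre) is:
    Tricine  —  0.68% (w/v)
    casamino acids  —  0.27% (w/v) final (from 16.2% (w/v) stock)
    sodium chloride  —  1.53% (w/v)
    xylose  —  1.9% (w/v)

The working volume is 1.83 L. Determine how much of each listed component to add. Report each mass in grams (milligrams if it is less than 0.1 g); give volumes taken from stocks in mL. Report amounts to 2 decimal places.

Working volume: 1.83 L.
Tricine: 0.68% w/v = 6.8 g/L → 6.8 × 1.83 L = 12.44 g
casamino acids: V = C2·V2/C1 = 0.27% ÷ 16.2% × 1830 mL = 30.50 mL
sodium chloride: 1.53% w/v = 15.3 g/L → 15.3 × 1.83 L = 28.00 g
xylose: 1.9 g per 100 mL × 1830 mL ÷ 100 = 34.77 g

Tricine 12.44 g; casamino acids 30.50 mL; sodium chloride 28.00 g; xylose 34.77 g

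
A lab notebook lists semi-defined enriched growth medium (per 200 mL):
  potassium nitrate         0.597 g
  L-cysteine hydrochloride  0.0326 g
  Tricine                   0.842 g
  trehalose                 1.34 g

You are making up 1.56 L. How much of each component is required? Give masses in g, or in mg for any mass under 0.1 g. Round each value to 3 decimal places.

Ratio of target to recipe volume: 1560 / 200 = 7.8.
potassium nitrate: 0.597 g × (1560 mL / 200 mL) = 4.657 g
L-cysteine hydrochloride: 0.0326 g × (1560 mL / 200 mL) = 0.254 g
Tricine: 0.842 g × (1560 mL / 200 mL) = 6.568 g
trehalose: 1.34 g × (1560 mL / 200 mL) = 10.452 g

potassium nitrate 4.657 g; L-cysteine hydrochloride 0.254 g; Tricine 6.568 g; trehalose 10.452 g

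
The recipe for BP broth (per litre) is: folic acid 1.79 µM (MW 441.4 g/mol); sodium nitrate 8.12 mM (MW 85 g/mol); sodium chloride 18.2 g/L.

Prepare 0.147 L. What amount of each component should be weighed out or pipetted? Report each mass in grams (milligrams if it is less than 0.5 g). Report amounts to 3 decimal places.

Scale factor relative to 1 L: 0.147.
folic acid: 1.79 µmol/L × 441.4 g/mol × 0.147 L ÷ 1000 = 0.116 mg
sodium nitrate: 8.12 mmol/L × 85 mg/mmol × 0.147 L = 101.459 mg
sodium chloride: 18.2 g/L × 0.147 L = 2.675 g

folic acid 0.116 mg; sodium nitrate 101.459 mg; sodium chloride 2.675 g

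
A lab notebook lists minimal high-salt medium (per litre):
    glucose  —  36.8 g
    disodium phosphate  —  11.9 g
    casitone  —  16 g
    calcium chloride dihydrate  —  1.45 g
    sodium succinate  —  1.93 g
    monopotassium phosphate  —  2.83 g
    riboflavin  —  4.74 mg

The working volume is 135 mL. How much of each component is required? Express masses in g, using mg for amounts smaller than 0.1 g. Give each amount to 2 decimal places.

glucose 4.97 g; disodium phosphate 1.61 g; casitone 2.16 g; calcium chloride dihydrate 0.20 g; sodium succinate 0.26 g; monopotassium phosphate 0.38 g; riboflavin 0.64 mg

Ratio of target to recipe volume: 135 / 1000 = 0.135.
glucose: 36.8 g × (135 mL / 1000 mL) = 4.97 g
disodium phosphate: 11.9 g × (135 mL / 1000 mL) = 1.61 g
casitone: 16 g × (135 mL / 1000 mL) = 2.16 g
calcium chloride dihydrate: 1.45 g × (135 mL / 1000 mL) = 0.20 g
sodium succinate: 1.93 g × (135 mL / 1000 mL) = 0.26 g
monopotassium phosphate: 2.83 g × (135 mL / 1000 mL) = 0.38 g
riboflavin: 4.74 mg × (135 mL / 1000 mL) = 0.64 mg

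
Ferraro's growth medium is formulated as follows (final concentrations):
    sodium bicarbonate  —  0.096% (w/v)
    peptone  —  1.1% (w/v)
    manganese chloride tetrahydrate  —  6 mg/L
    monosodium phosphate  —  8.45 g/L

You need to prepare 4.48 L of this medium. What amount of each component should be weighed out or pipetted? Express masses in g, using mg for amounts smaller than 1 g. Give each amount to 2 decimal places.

sodium bicarbonate 4.30 g; peptone 49.28 g; manganese chloride tetrahydrate 26.88 mg; monosodium phosphate 37.86 g

Scale factor relative to 1 L: 4.48.
sodium bicarbonate: 0.096% w/v = 0.96 g/L → 0.96 × 4.48 L = 4.30 g
peptone: 1.1% w/v = 11 g/L → 11 × 4.48 L = 49.28 g
manganese chloride tetrahydrate: 6 mg/L × 4.48 L = 26.88 mg
monosodium phosphate: 8.45 g/L × 4.48 L = 37.86 g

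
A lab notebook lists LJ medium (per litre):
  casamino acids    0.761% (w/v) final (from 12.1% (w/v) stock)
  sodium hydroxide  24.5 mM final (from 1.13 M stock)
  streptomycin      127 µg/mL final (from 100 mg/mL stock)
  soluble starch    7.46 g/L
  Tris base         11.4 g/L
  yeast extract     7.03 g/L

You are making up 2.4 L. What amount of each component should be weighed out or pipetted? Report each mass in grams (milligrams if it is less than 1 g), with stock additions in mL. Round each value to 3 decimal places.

Working volume: 2.4 L.
casamino acids: C1V1 = C2V2 → 0.761% ÷ 12.1% × 2400 mL = 150.942 mL
sodium hydroxide: dilute stock: 24.5 mM × 2400 mL ÷ 1130 mM = 52.035 mL
streptomycin: V = C2·V2/C1 = 127 µg/mL × 2400 mL ÷ 100000 µg/mL = 3.048 mL
soluble starch: 7.46 g/L × 2.4 L = 17.904 g
Tris base: 11.4 g/L × 2.4 L = 27.360 g
yeast extract: 7.03 g/L × 2.4 L = 16.872 g

casamino acids 150.942 mL; sodium hydroxide 52.035 mL; streptomycin 3.048 mL; soluble starch 17.904 g; Tris base 27.360 g; yeast extract 16.872 g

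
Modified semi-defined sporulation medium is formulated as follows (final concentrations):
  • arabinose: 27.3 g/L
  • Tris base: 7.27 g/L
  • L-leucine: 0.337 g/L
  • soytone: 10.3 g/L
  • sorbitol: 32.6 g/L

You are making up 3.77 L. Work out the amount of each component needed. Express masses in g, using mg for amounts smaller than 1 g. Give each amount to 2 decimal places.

arabinose 102.92 g; Tris base 27.41 g; L-leucine 1.27 g; soytone 38.83 g; sorbitol 122.90 g

Scale factor relative to 1 L: 3.77.
arabinose: 27.3 g/L × 3.77 L = 102.92 g
Tris base: 7.27 g/L × 3.77 L = 27.41 g
L-leucine: 0.337 g/L × 3.77 L = 1.27 g
soytone: 10.3 g/L × 3.77 L = 38.83 g
sorbitol: 32.6 g/L × 3.77 L = 122.90 g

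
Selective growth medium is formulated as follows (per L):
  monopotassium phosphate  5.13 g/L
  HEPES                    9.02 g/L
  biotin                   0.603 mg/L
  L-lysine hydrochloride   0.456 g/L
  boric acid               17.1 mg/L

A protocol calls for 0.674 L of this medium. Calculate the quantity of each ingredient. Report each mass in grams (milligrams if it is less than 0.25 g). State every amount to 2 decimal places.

monopotassium phosphate 3.46 g; HEPES 6.08 g; biotin 0.41 mg; L-lysine hydrochloride 0.31 g; boric acid 11.53 mg

Working volume: 0.674 L.
monopotassium phosphate: 5.13 g/L × 0.674 L = 3.46 g
HEPES: 9.02 g/L × 0.674 L = 6.08 g
biotin: 0.603 mg/L × 0.674 L = 0.41 mg
L-lysine hydrochloride: 0.456 g/L × 0.674 L = 0.31 g
boric acid: 17.1 mg/L × 0.674 L = 11.53 mg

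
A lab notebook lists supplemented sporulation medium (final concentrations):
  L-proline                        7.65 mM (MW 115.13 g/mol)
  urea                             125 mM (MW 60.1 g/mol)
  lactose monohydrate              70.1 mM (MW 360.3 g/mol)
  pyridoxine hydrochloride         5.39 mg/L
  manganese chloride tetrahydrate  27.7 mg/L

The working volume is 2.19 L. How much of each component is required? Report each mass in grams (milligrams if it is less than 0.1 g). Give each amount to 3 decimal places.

L-proline 1.929 g; urea 16.452 g; lactose monohydrate 55.313 g; pyridoxine hydrochloride 11.804 mg; manganese chloride tetrahydrate 60.663 mg

Working volume: 2.19 L.
L-proline: 7.65 mmol/L × 115.13 g/mol × 2.19 L ÷ 1000 = 1.929 g
urea: 125 mmol/L × 60.1 g/mol × 2.19 L ÷ 1000 = 16.452 g
lactose monohydrate: 70.1 mmol/L × 360.3 g/mol × 2.19 L ÷ 1000 = 55.313 g
pyridoxine hydrochloride: 5.39 mg/L × 2.19 L = 11.804 mg
manganese chloride tetrahydrate: 27.7 mg/L × 2.19 L = 60.663 mg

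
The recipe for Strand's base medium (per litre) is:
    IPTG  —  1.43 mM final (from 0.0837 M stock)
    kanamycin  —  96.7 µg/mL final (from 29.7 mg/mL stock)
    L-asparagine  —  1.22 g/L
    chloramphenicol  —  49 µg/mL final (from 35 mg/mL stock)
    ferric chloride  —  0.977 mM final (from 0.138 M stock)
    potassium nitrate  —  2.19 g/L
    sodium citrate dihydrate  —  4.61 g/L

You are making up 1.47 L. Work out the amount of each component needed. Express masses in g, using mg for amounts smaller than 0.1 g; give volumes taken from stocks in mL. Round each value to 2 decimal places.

Working volume: 1.47 L.
IPTG: dilute stock: 1.43 mM × 1470 mL ÷ 83.7 mM = 25.11 mL
kanamycin: dilute stock: 96.7 µg/mL × 1470 mL ÷ 29700 µg/mL = 4.79 mL
L-asparagine: 1.22 g/L × 1.47 L = 1.79 g
chloramphenicol: V = C2·V2/C1 = 49 µg/mL × 1470 mL ÷ 35000 µg/mL = 2.06 mL
ferric chloride: dilute stock: 0.977 mM × 1470 mL ÷ 138 mM = 10.41 mL
potassium nitrate: 2.19 g/L × 1.47 L = 3.22 g
sodium citrate dihydrate: 4.61 g/L × 1.47 L = 6.78 g

IPTG 25.11 mL; kanamycin 4.79 mL; L-asparagine 1.79 g; chloramphenicol 2.06 mL; ferric chloride 10.41 mL; potassium nitrate 3.22 g; sodium citrate dihydrate 6.78 g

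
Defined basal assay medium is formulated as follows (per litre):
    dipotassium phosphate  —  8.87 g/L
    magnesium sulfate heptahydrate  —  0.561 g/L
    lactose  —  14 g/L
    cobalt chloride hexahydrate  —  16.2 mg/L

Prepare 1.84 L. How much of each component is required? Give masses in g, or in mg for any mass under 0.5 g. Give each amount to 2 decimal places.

Scale factor relative to 1 L: 1.84.
dipotassium phosphate: 8.87 g/L × 1.84 L = 16.32 g
magnesium sulfate heptahydrate: 0.561 g/L × 1.84 L = 1.03 g
lactose: 14 g/L × 1.84 L = 25.76 g
cobalt chloride hexahydrate: 16.2 mg/L × 1.84 L = 29.81 mg

dipotassium phosphate 16.32 g; magnesium sulfate heptahydrate 1.03 g; lactose 25.76 g; cobalt chloride hexahydrate 29.81 mg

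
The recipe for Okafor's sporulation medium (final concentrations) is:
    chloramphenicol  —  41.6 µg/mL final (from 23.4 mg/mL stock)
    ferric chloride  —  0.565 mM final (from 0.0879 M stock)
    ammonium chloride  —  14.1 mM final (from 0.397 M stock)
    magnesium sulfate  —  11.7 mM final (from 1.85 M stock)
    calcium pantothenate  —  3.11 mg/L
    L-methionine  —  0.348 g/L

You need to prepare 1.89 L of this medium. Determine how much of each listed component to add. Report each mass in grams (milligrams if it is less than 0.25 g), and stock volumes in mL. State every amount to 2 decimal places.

chloramphenicol 3.36 mL; ferric chloride 12.15 mL; ammonium chloride 67.13 mL; magnesium sulfate 11.95 mL; calcium pantothenate 5.88 mg; L-methionine 0.66 g

Scale factor relative to 1 L: 1.89.
chloramphenicol: dilute stock: 41.6 µg/mL × 1890 mL ÷ 23400 µg/mL = 3.36 mL
ferric chloride: C1V1 = C2V2 → 0.565 mM × 1890 mL ÷ 87.9 mM = 12.15 mL
ammonium chloride: C1V1 = C2V2 → 14.1 mM × 1890 mL ÷ 397 mM = 67.13 mL
magnesium sulfate: V = C2·V2/C1 = 11.7 mM × 1890 mL ÷ 1850 mM = 11.95 mL
calcium pantothenate: 3.11 mg/L × 1.89 L = 5.88 mg
L-methionine: 0.348 g/L × 1.89 L = 0.66 g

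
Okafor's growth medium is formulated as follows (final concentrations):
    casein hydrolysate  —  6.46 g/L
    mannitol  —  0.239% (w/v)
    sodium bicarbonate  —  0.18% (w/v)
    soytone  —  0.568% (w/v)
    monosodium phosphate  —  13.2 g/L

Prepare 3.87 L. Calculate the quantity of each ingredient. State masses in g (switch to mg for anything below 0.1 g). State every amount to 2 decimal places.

Scale factor relative to 1 L: 3.87.
casein hydrolysate: 6.46 g/L × 3.87 L = 25.00 g
mannitol: 0.239 g per 100 mL × 3870 mL ÷ 100 = 9.25 g
sodium bicarbonate: 0.18% w/v = 1.8 g/L → 1.8 × 3.87 L = 6.97 g
soytone: 0.568 g per 100 mL × 3870 mL ÷ 100 = 21.98 g
monosodium phosphate: 13.2 g/L × 3.87 L = 51.08 g

casein hydrolysate 25.00 g; mannitol 9.25 g; sodium bicarbonate 6.97 g; soytone 21.98 g; monosodium phosphate 51.08 g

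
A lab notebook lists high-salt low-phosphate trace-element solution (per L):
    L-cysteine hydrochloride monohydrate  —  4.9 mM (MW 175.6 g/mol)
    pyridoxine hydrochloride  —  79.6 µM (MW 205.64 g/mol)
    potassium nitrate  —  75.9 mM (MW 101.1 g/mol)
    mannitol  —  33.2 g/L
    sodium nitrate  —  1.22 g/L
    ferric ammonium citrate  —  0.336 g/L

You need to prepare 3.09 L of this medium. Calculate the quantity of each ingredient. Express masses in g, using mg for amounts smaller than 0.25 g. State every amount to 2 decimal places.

Scale factor relative to 1 L: 3.09.
L-cysteine hydrochloride monohydrate: 4.9 mmol/L × 175.6 g/mol × 3.09 L ÷ 1000 = 2.66 g
pyridoxine hydrochloride: 79.6 µmol/L × 205.64 g/mol × 3.09 L ÷ 1000 = 50.58 mg
potassium nitrate: 75.9 mmol/L × 101.1 g/mol × 3.09 L ÷ 1000 = 23.71 g
mannitol: 33.2 g/L × 3.09 L = 102.59 g
sodium nitrate: 1.22 g/L × 3.09 L = 3.77 g
ferric ammonium citrate: 0.336 g/L × 3.09 L = 1.04 g

L-cysteine hydrochloride monohydrate 2.66 g; pyridoxine hydrochloride 50.58 mg; potassium nitrate 23.71 g; mannitol 102.59 g; sodium nitrate 3.77 g; ferric ammonium citrate 1.04 g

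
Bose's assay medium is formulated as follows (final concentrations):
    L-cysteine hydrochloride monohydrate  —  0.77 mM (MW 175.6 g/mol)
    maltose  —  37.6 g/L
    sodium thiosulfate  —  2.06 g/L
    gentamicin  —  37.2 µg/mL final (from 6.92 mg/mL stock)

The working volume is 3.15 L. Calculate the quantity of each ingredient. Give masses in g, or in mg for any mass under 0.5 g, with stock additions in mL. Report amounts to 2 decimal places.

L-cysteine hydrochloride monohydrate 425.92 mg; maltose 118.44 g; sodium thiosulfate 6.49 g; gentamicin 16.93 mL

Working volume: 3.15 L.
L-cysteine hydrochloride monohydrate: 0.77 mmol/L × 175.6 mg/mmol × 3.15 L = 425.92 mg
maltose: 37.6 g/L × 3.15 L = 118.44 g
sodium thiosulfate: 2.06 g/L × 3.15 L = 6.49 g
gentamicin: V = C2·V2/C1 = 37.2 µg/mL × 3150 mL ÷ 6920 µg/mL = 16.93 mL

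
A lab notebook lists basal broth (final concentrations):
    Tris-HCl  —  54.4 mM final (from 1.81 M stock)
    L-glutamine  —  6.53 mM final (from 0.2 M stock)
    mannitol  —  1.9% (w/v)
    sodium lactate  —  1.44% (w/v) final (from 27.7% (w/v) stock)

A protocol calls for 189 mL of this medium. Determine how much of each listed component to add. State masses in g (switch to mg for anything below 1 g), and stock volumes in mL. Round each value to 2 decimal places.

Tris-HCl 5.68 mL; L-glutamine 6.17 mL; mannitol 3.59 g; sodium lactate 9.83 mL

Working volume: 189 mL = 0.189 L.
Tris-HCl: dilute stock: 54.4 mM × 189 mL ÷ 1810 mM = 5.68 mL
L-glutamine: V = C2·V2/C1 = 6.53 mM × 189 mL ÷ 200 mM = 6.17 mL
mannitol: 1.9% w/v = 19 g/L → 19 × 0.189 L = 3.59 g
sodium lactate: V = C2·V2/C1 = 1.44% ÷ 27.7% × 189 mL = 9.83 mL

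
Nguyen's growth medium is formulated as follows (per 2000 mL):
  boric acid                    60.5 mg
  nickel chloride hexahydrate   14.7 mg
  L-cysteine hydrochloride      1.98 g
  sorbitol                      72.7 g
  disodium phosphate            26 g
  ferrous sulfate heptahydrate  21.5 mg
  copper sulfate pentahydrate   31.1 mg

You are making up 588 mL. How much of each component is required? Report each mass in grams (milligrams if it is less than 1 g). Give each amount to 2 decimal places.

Ratio of target to recipe volume: 588 / 2000 = 0.294.
boric acid: 60.5 mg × (588 mL / 2000 mL) = 17.79 mg
nickel chloride hexahydrate: 14.7 mg × (588 mL / 2000 mL) = 4.32 mg
L-cysteine hydrochloride: 1.98 g × (588 mL / 2000 mL) = 0.58212 g = 582.12 mg
sorbitol: 72.7 g × (588 mL / 2000 mL) = 21.37 g
disodium phosphate: 26 g × (588 mL / 2000 mL) = 7.64 g
ferrous sulfate heptahydrate: 21.5 mg × (588 mL / 2000 mL) = 6.32 mg
copper sulfate pentahydrate: 31.1 mg × (588 mL / 2000 mL) = 9.14 mg

boric acid 17.79 mg; nickel chloride hexahydrate 4.32 mg; L-cysteine hydrochloride 582.12 mg; sorbitol 21.37 g; disodium phosphate 7.64 g; ferrous sulfate heptahydrate 6.32 mg; copper sulfate pentahydrate 9.14 mg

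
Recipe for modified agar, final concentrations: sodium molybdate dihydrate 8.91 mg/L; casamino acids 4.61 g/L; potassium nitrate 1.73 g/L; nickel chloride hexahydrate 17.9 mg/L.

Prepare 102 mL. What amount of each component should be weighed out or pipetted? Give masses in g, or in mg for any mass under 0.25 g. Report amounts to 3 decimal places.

sodium molybdate dihydrate 0.909 mg; casamino acids 0.470 g; potassium nitrate 176.460 mg; nickel chloride hexahydrate 1.826 mg

Working volume: 102 mL = 0.102 L.
sodium molybdate dihydrate: 8.91 mg/L × 0.102 L = 0.909 mg
casamino acids: 4.61 g/L × 0.102 L = 0.470 g
potassium nitrate: 1.73 g/L × 0.102 L = 0.17646 g = 176.460 mg
nickel chloride hexahydrate: 17.9 mg/L × 0.102 L = 1.826 mg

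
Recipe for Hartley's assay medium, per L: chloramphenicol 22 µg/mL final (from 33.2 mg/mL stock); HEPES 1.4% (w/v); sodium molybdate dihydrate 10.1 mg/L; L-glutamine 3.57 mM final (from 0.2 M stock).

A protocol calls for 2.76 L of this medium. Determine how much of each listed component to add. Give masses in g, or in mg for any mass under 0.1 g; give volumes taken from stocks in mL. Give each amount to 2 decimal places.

Working volume: 2.76 L.
chloramphenicol: V = C2·V2/C1 = 22 µg/mL × 2760 mL ÷ 33200 µg/mL = 1.83 mL
HEPES: 1.4 g per 100 mL × 2760 mL ÷ 100 = 38.64 g
sodium molybdate dihydrate: 10.1 mg/L × 2.76 L = 27.88 mg
L-glutamine: dilute stock: 3.57 mM × 2760 mL ÷ 200 mM = 49.27 mL

chloramphenicol 1.83 mL; HEPES 38.64 g; sodium molybdate dihydrate 27.88 mg; L-glutamine 49.27 mL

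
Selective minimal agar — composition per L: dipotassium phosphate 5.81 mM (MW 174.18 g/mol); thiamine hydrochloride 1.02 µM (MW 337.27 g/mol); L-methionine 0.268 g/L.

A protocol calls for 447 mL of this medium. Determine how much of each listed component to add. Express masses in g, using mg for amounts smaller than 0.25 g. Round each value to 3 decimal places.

dipotassium phosphate 0.452 g; thiamine hydrochloride 0.154 mg; L-methionine 119.796 mg

Working volume: 447 mL = 0.447 L.
dipotassium phosphate: 5.81 mmol/L × 174.18 g/mol × 0.447 L ÷ 1000 = 0.452 g
thiamine hydrochloride: 1.02 µmol/L × 337.27 g/mol × 0.447 L ÷ 1000 = 0.154 mg
L-methionine: 0.268 g/L × 0.447 L = 0.119796 g = 119.796 mg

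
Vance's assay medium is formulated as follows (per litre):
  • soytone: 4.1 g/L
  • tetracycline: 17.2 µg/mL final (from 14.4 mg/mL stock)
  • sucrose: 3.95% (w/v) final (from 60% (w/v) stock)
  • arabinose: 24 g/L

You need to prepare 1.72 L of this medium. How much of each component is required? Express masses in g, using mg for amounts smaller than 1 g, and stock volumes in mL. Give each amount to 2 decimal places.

soytone 7.05 g; tetracycline 2.05 mL; sucrose 113.23 mL; arabinose 41.28 g

Working volume: 1.72 L.
soytone: 4.1 g/L × 1.72 L = 7.05 g
tetracycline: V = C2·V2/C1 = 17.2 µg/mL × 1720 mL ÷ 14400 µg/mL = 2.05 mL
sucrose: V = C2·V2/C1 = 3.95% ÷ 60% × 1720 mL = 113.23 mL
arabinose: 24 g/L × 1.72 L = 41.28 g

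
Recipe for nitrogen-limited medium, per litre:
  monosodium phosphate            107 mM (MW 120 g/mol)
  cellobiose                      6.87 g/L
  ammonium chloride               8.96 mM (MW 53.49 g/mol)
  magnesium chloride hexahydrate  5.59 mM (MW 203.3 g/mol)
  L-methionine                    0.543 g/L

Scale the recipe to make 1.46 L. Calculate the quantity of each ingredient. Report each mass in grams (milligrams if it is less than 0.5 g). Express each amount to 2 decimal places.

Working volume: 1.46 L.
monosodium phosphate: 107 mmol/L × 120 g/mol × 1.46 L ÷ 1000 = 18.75 g
cellobiose: 6.87 g/L × 1.46 L = 10.03 g
ammonium chloride: 8.96 mmol/L × 53.49 g/mol × 1.46 L ÷ 1000 = 0.70 g
magnesium chloride hexahydrate: 5.59 mmol/L × 203.3 g/mol × 1.46 L ÷ 1000 = 1.66 g
L-methionine: 0.543 g/L × 1.46 L = 0.79 g

monosodium phosphate 18.75 g; cellobiose 10.03 g; ammonium chloride 0.70 g; magnesium chloride hexahydrate 1.66 g; L-methionine 0.79 g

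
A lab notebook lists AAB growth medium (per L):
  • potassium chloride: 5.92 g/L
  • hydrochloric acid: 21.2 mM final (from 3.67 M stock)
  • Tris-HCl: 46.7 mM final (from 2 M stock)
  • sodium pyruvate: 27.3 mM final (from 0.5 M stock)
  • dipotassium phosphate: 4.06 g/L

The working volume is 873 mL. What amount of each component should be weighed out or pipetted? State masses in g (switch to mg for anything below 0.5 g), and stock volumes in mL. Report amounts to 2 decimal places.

potassium chloride 5.17 g; hydrochloric acid 5.04 mL; Tris-HCl 20.38 mL; sodium pyruvate 47.67 mL; dipotassium phosphate 3.54 g

Working volume: 873 mL = 0.873 L.
potassium chloride: 5.92 g/L × 0.873 L = 5.17 g
hydrochloric acid: C1V1 = C2V2 → 21.2 mM × 873 mL ÷ 3670 mM = 5.04 mL
Tris-HCl: V = C2·V2/C1 = 46.7 mM × 873 mL ÷ 2000 mM = 20.38 mL
sodium pyruvate: dilute stock: 27.3 mM × 873 mL ÷ 500 mM = 47.67 mL
dipotassium phosphate: 4.06 g/L × 0.873 L = 3.54 g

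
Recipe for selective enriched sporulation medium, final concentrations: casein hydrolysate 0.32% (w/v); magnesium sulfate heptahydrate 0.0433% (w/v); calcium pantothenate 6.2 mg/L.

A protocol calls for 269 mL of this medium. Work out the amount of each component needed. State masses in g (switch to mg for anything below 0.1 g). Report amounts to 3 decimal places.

Working volume: 269 mL = 0.269 L.
casein hydrolysate: 0.32% w/v = 3.2 g/L → 3.2 × 0.269 L = 0.861 g
magnesium sulfate heptahydrate: 0.0433 g per 100 mL × 269 mL ÷ 100 = 0.116 g
calcium pantothenate: 6.2 mg/L × 0.269 L = 1.668 mg

casein hydrolysate 0.861 g; magnesium sulfate heptahydrate 0.116 g; calcium pantothenate 1.668 mg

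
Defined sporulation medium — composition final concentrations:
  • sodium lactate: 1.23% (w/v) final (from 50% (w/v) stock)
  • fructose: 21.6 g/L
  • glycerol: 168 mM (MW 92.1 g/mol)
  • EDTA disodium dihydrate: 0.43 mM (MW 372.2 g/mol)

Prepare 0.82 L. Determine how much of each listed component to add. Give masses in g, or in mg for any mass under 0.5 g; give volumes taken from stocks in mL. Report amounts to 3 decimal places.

sodium lactate 20.172 mL; fructose 17.712 g; glycerol 12.688 g; EDTA disodium dihydrate 131.238 mg

Working volume: 0.82 L.
sodium lactate: V = C2·V2/C1 = 1.23% ÷ 50% × 820 mL = 20.172 mL
fructose: 21.6 g/L × 0.82 L = 17.712 g
glycerol: 168 mmol/L × 92.1 g/mol × 0.82 L ÷ 1000 = 12.688 g
EDTA disodium dihydrate: 0.43 mmol/L × 372.2 mg/mmol × 0.82 L = 131.238 mg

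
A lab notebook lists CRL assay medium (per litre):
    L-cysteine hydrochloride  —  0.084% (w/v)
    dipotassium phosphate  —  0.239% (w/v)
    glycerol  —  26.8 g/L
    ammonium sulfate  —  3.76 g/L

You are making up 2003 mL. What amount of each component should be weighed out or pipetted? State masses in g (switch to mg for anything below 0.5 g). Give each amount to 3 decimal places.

Working volume: 2003 mL = 2.003 L.
L-cysteine hydrochloride: 0.084% w/v = 0.84 g/L → 0.84 × 2.003 L = 1.683 g
dipotassium phosphate: 0.239% w/v = 2.39 g/L → 2.39 × 2.003 L = 4.787 g
glycerol: 26.8 g/L × 2.003 L = 53.680 g
ammonium sulfate: 3.76 g/L × 2.003 L = 7.531 g

L-cysteine hydrochloride 1.683 g; dipotassium phosphate 4.787 g; glycerol 53.680 g; ammonium sulfate 7.531 g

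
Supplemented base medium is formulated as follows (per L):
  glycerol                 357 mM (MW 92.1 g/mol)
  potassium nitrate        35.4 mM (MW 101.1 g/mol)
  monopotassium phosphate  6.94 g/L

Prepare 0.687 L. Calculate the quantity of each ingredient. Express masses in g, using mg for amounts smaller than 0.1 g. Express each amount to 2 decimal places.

glycerol 22.59 g; potassium nitrate 2.46 g; monopotassium phosphate 4.77 g

Working volume: 0.687 L.
glycerol: 357 mmol/L × 92.1 g/mol × 0.687 L ÷ 1000 = 22.59 g
potassium nitrate: 35.4 mmol/L × 101.1 g/mol × 0.687 L ÷ 1000 = 2.46 g
monopotassium phosphate: 6.94 g/L × 0.687 L = 4.77 g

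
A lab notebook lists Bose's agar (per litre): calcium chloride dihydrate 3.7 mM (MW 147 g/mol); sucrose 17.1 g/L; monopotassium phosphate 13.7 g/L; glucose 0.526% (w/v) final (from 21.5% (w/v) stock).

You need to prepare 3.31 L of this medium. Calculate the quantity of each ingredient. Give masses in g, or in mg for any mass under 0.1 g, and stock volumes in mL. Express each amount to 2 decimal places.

calcium chloride dihydrate 1.80 g; sucrose 56.60 g; monopotassium phosphate 45.35 g; glucose 80.98 mL

Scale factor relative to 1 L: 3.31.
calcium chloride dihydrate: 3.7 mmol/L × 147 g/mol × 3.31 L ÷ 1000 = 1.80 g
sucrose: 17.1 g/L × 3.31 L = 56.60 g
monopotassium phosphate: 13.7 g/L × 3.31 L = 45.35 g
glucose: C1V1 = C2V2 → 0.526% ÷ 21.5% × 3310 mL = 80.98 mL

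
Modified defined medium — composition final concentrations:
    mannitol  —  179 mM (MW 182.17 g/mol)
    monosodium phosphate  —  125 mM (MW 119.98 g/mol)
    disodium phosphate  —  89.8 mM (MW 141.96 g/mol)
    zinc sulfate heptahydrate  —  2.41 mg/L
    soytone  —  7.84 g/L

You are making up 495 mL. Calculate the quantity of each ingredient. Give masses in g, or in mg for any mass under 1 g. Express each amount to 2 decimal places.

Working volume: 495 mL = 0.495 L.
mannitol: 179 mmol/L × 182.17 g/mol × 0.495 L ÷ 1000 = 16.14 g
monosodium phosphate: 125 mmol/L × 119.98 g/mol × 0.495 L ÷ 1000 = 7.42 g
disodium phosphate: 89.8 mmol/L × 141.96 g/mol × 0.495 L ÷ 1000 = 6.31 g
zinc sulfate heptahydrate: 2.41 mg/L × 0.495 L = 1.19 mg
soytone: 7.84 g/L × 0.495 L = 3.88 g

mannitol 16.14 g; monosodium phosphate 7.42 g; disodium phosphate 6.31 g; zinc sulfate heptahydrate 1.19 mg; soytone 3.88 g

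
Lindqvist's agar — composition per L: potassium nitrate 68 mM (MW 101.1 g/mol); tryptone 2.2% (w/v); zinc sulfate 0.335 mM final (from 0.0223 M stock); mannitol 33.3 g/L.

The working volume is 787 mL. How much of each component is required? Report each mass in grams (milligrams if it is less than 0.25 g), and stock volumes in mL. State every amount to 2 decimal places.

Working volume: 787 mL = 0.787 L.
potassium nitrate: 68 mmol/L × 101.1 g/mol × 0.787 L ÷ 1000 = 5.41 g
tryptone: 2.2 g per 100 mL × 787 mL ÷ 100 = 17.31 g
zinc sulfate: C1V1 = C2V2 → 0.335 mM × 787 mL ÷ 22.3 mM = 11.82 mL
mannitol: 33.3 g/L × 0.787 L = 26.21 g

potassium nitrate 5.41 g; tryptone 17.31 g; zinc sulfate 11.82 mL; mannitol 26.21 g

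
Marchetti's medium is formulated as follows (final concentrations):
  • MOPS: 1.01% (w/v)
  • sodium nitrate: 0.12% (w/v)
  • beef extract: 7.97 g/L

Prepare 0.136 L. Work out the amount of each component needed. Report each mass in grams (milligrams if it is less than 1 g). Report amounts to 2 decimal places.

Scale factor relative to 1 L: 0.136.
MOPS: 1.01% w/v = 10.1 g/L → 10.1 × 0.136 L = 1.37 g
sodium nitrate: 0.12% w/v = 1.2 g/L → 1.2 × 0.136 L = 0.1632 g = 163.20 mg
beef extract: 7.97 g/L × 0.136 L = 1.08 g

MOPS 1.37 g; sodium nitrate 163.20 mg; beef extract 1.08 g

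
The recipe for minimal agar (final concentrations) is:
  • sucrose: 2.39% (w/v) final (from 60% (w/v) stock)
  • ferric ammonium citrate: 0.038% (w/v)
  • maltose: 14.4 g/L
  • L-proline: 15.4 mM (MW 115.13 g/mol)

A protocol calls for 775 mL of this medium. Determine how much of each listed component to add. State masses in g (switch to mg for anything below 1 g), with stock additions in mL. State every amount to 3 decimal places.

sucrose 30.871 mL; ferric ammonium citrate 294.500 mg; maltose 11.160 g; L-proline 1.374 g

Scale factor relative to 1 L: 0.775.
sucrose: C1V1 = C2V2 → 2.39% ÷ 60% × 775 mL = 30.871 mL
ferric ammonium citrate: 0.038% w/v = 0.38 g/L → 0.38 × 0.775 L = 0.2945 g = 294.500 mg
maltose: 14.4 g/L × 0.775 L = 11.160 g
L-proline: 15.4 mmol/L × 115.13 g/mol × 0.775 L ÷ 1000 = 1.374 g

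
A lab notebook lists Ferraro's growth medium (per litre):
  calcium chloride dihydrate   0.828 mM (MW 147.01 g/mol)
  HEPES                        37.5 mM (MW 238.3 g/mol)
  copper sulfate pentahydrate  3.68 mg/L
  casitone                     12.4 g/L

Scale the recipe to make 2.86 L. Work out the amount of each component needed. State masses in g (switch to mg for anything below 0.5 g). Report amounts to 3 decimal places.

Scale factor relative to 1 L: 2.86.
calcium chloride dihydrate: 0.828 mmol/L × 147.01 mg/mmol × 2.86 L = 348.131 mg
HEPES: 37.5 mmol/L × 238.3 g/mol × 2.86 L ÷ 1000 = 25.558 g
copper sulfate pentahydrate: 3.68 mg/L × 2.86 L = 10.525 mg
casitone: 12.4 g/L × 2.86 L = 35.464 g

calcium chloride dihydrate 348.131 mg; HEPES 25.558 g; copper sulfate pentahydrate 10.525 mg; casitone 35.464 g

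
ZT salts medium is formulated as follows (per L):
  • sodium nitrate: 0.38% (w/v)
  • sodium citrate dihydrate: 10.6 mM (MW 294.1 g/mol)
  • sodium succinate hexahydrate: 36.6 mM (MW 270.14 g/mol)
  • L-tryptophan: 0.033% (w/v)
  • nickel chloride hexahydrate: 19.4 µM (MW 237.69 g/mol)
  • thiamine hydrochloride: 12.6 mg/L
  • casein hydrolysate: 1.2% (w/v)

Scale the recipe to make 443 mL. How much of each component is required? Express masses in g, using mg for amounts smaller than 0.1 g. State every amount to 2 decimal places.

sodium nitrate 1.68 g; sodium citrate dihydrate 1.38 g; sodium succinate hexahydrate 4.38 g; L-tryptophan 0.15 g; nickel chloride hexahydrate 2.04 mg; thiamine hydrochloride 5.58 mg; casein hydrolysate 5.32 g

Scale factor relative to 1 L: 0.443.
sodium nitrate: 0.38 g per 100 mL × 443 mL ÷ 100 = 1.68 g
sodium citrate dihydrate: 10.6 mmol/L × 294.1 g/mol × 0.443 L ÷ 1000 = 1.38 g
sodium succinate hexahydrate: 36.6 mmol/L × 270.14 g/mol × 0.443 L ÷ 1000 = 4.38 g
L-tryptophan: 0.033 g per 100 mL × 443 mL ÷ 100 = 0.15 g
nickel chloride hexahydrate: 19.4 µmol/L × 237.69 g/mol × 0.443 L ÷ 1000 = 2.04 mg
thiamine hydrochloride: 12.6 mg/L × 0.443 L = 5.58 mg
casein hydrolysate: 1.2% w/v = 12 g/L → 12 × 0.443 L = 5.32 g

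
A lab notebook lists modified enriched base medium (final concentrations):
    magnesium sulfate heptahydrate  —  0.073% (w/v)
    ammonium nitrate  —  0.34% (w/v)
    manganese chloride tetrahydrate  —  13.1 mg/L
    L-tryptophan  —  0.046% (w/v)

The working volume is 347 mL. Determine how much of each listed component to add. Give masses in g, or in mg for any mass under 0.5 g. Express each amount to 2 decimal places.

magnesium sulfate heptahydrate 253.31 mg; ammonium nitrate 1.18 g; manganese chloride tetrahydrate 4.55 mg; L-tryptophan 159.62 mg

Target volume = 347 mL = 0.347 L.
magnesium sulfate heptahydrate: 0.073 g per 100 mL × 347 mL ÷ 100 = 0.25331 g = 253.31 mg
ammonium nitrate: 0.34 g per 100 mL × 347 mL ÷ 100 = 1.18 g
manganese chloride tetrahydrate: 13.1 mg/L × 0.347 L = 4.55 mg
L-tryptophan: 0.046 g per 100 mL × 347 mL ÷ 100 = 0.15962 g = 159.62 mg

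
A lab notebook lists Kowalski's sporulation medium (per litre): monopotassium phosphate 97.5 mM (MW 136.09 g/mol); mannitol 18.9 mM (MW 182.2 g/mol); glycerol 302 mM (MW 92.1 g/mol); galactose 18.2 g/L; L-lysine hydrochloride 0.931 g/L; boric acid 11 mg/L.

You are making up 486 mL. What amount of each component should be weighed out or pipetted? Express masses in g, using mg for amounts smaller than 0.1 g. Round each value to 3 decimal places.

Scale factor relative to 1 L: 0.486.
monopotassium phosphate: 97.5 mmol/L × 136.09 g/mol × 0.486 L ÷ 1000 = 6.449 g
mannitol: 18.9 mmol/L × 182.2 g/mol × 0.486 L ÷ 1000 = 1.674 g
glycerol: 302 mmol/L × 92.1 g/mol × 0.486 L ÷ 1000 = 13.518 g
galactose: 18.2 g/L × 0.486 L = 8.845 g
L-lysine hydrochloride: 0.931 g/L × 0.486 L = 0.452 g
boric acid: 11 mg/L × 0.486 L = 5.346 mg

monopotassium phosphate 6.449 g; mannitol 1.674 g; glycerol 13.518 g; galactose 8.845 g; L-lysine hydrochloride 0.452 g; boric acid 5.346 mg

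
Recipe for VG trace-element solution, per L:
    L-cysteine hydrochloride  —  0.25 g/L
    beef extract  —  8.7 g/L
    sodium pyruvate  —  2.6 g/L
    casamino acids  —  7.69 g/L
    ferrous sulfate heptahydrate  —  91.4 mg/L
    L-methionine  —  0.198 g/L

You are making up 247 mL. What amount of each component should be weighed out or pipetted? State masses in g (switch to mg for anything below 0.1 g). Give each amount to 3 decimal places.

L-cysteine hydrochloride 61.750 mg; beef extract 2.149 g; sodium pyruvate 0.642 g; casamino acids 1.899 g; ferrous sulfate heptahydrate 22.576 mg; L-methionine 48.906 mg

Scale factor relative to 1 L: 0.247.
L-cysteine hydrochloride: 0.25 g/L × 0.247 L = 0.06175 g = 61.750 mg
beef extract: 8.7 g/L × 0.247 L = 2.149 g
sodium pyruvate: 2.6 g/L × 0.247 L = 0.642 g
casamino acids: 7.69 g/L × 0.247 L = 1.899 g
ferrous sulfate heptahydrate: 91.4 mg/L × 0.247 L = 22.576 mg
L-methionine: 0.198 g/L × 0.247 L = 0.048906 g = 48.906 mg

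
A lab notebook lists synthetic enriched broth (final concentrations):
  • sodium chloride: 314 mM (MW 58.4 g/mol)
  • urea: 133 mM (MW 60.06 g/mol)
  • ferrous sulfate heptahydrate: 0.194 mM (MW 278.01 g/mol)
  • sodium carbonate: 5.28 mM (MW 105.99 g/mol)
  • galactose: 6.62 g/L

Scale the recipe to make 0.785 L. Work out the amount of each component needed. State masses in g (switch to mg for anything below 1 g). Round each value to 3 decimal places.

sodium chloride 14.395 g; urea 6.271 g; ferrous sulfate heptahydrate 42.338 mg; sodium carbonate 439.307 mg; galactose 5.197 g

Scale factor relative to 1 L: 0.785.
sodium chloride: 314 mmol/L × 58.4 g/mol × 0.785 L ÷ 1000 = 14.395 g
urea: 133 mmol/L × 60.06 g/mol × 0.785 L ÷ 1000 = 6.271 g
ferrous sulfate heptahydrate: 0.194 mmol/L × 278.01 mg/mmol × 0.785 L = 42.338 mg
sodium carbonate: 5.28 mmol/L × 105.99 mg/mmol × 0.785 L = 439.307 mg
galactose: 6.62 g/L × 0.785 L = 5.197 g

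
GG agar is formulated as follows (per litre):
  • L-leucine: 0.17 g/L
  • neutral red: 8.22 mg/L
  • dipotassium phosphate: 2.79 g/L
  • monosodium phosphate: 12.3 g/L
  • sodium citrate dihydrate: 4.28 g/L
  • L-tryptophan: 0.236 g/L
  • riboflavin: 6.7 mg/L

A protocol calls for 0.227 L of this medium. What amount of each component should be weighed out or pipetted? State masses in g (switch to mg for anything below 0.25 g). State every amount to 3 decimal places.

L-leucine 38.590 mg; neutral red 1.866 mg; dipotassium phosphate 0.633 g; monosodium phosphate 2.792 g; sodium citrate dihydrate 0.972 g; L-tryptophan 53.572 mg; riboflavin 1.521 mg

Scale factor relative to 1 L: 0.227.
L-leucine: 0.17 g/L × 0.227 L = 0.03859 g = 38.590 mg
neutral red: 8.22 mg/L × 0.227 L = 1.866 mg
dipotassium phosphate: 2.79 g/L × 0.227 L = 0.633 g
monosodium phosphate: 12.3 g/L × 0.227 L = 2.792 g
sodium citrate dihydrate: 4.28 g/L × 0.227 L = 0.972 g
L-tryptophan: 0.236 g/L × 0.227 L = 0.053572 g = 53.572 mg
riboflavin: 6.7 mg/L × 0.227 L = 1.521 mg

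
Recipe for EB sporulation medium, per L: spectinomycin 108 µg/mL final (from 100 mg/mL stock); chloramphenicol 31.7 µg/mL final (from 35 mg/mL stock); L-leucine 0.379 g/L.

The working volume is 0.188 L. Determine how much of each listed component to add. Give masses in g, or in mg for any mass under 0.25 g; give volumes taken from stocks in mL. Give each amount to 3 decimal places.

spectinomycin 0.203 mL; chloramphenicol 0.170 mL; L-leucine 71.252 mg

Scale factor relative to 1 L: 0.188.
spectinomycin: C1V1 = C2V2 → 108 µg/mL × 188 mL ÷ 100000 µg/mL = 0.203 mL
chloramphenicol: V = C2·V2/C1 = 31.7 µg/mL × 188 mL ÷ 35000 µg/mL = 0.170 mL
L-leucine: 0.379 g/L × 0.188 L = 0.071252 g = 71.252 mg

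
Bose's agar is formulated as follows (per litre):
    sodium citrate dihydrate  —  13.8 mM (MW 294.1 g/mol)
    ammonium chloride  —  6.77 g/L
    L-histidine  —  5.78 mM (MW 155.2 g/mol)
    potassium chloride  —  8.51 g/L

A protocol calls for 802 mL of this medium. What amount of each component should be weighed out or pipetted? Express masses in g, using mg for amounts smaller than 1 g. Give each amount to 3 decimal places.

sodium citrate dihydrate 3.255 g; ammonium chloride 5.430 g; L-histidine 719.439 mg; potassium chloride 6.825 g

Target volume = 802 mL = 0.802 L.
sodium citrate dihydrate: 13.8 mmol/L × 294.1 g/mol × 0.802 L ÷ 1000 = 3.255 g
ammonium chloride: 6.77 g/L × 0.802 L = 5.430 g
L-histidine: 5.78 mmol/L × 155.2 mg/mmol × 0.802 L = 719.439 mg
potassium chloride: 8.51 g/L × 0.802 L = 6.825 g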